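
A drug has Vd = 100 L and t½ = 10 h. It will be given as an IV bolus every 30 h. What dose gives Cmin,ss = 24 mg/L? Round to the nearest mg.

τ/t½ = 30/10 ≈ 3, so f = (1/2)^(30/10) ≈ 0.125000.
Cmin,ss = (D/Vd)·f/(1−f), so D = Cmin,ss·Vd·(1−f)/f.
D = 24 × 100 × (1−f)/f ≈ 24 × 100 × 7.00000 ≈ 16800.00 mg.

16800 mg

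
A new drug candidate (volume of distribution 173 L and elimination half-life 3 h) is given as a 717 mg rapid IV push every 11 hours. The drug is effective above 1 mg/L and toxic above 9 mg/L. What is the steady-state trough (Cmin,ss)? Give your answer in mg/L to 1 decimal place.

0.4 mg/L

Over one 11-h interval, 11/3 ≈ 3.6667 half-lives elapse, leaving f ≈ 0.0787 of each dose.
Accumulation ratio R = 1/(1 − f) ≈ 1/0.9213 ≈ 1.0854.
Each bolus raises the concentration by D/Vd = 717/173 ≈ 4.145 mg/L.
Steady-state peak Cmax,ss = C₀·R ≈ 4.145 × 1.0854 ≈ 4.499 mg/L.
One interval later, Cmin,ss = Cmax,ss·e^(−kτ) ≈ 4.499 × 0.0787 ≈ 0.354 mg/L.
Trough 0.4 mg/L vs MEC 1 mg/L: subtherapeutic.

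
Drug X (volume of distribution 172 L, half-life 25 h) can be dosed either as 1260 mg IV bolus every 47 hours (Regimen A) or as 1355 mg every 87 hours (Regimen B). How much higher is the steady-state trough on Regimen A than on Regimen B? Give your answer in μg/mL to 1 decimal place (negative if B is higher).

2.0 μg/mL

Regimen A: f = (1/2)^(47/25) ≈ 0.2717; Cmin,ss = (1260/172)·f/(1−f) ≈ 2.733 μg/mL.
Regimen B: f = (1/2)^(87/25) ≈ 0.0896; Cmin,ss = (1355/172)·f/(1−f) ≈ 0.775 μg/mL.
Difference ≈ 2.733 − 0.775 ≈ 1.958 μg/mL.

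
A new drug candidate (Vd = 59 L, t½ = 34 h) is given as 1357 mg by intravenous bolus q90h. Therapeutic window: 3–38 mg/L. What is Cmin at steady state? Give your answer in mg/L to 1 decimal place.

4.4 mg/L

Over one 90-h interval, 90/34 ≈ 2.6471 half-lives elapse, leaving f ≈ 0.1596 of each dose.
Each bolus raises the concentration by D/Vd = 1357/59 ≈ 23.000 mg/L.
Steady-state trough Cmin,ss = C₀·f/(1−f) ≈ 23.000 × 0.1596/0.8404 ≈ 4.368 mg/L.
Trough 4.4 mg/L vs MEC 3 mg/L: adequate.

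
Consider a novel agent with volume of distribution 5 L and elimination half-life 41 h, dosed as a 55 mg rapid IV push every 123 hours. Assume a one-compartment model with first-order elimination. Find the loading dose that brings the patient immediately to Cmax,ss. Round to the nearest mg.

63 mg

f = (1/2)^(123/41) ≈ 0.125000; accumulation ratio R = 1/(1−f) ≈ 1.14286.
Loading dose to hit Cmax,ss on first dose: D_load = D_maint·R ≈ 55 × 1.14286 ≈ 62.86 mg.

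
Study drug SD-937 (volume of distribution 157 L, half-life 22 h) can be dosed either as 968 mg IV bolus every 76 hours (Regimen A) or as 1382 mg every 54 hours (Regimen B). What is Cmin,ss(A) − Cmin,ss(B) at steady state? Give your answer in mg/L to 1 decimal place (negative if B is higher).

-1.3 mg/L

Regimen A: f = (1/2)^(76/22) ≈ 0.0912; Cmin,ss = (968/157)·f/(1−f) ≈ 0.619 mg/L.
Regimen B: f = (1/2)^(54/22) ≈ 0.1824; Cmin,ss = (1382/157)·f/(1−f) ≈ 1.964 mg/L.
Difference ≈ 0.619 − 1.964 ≈ -1.345 mg/L.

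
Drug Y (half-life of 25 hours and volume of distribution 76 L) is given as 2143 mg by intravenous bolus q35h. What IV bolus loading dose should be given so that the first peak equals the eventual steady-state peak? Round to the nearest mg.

3450 mg

f = (1/2)^(35/25) ≈ 0.378929; accumulation ratio R = 1/(1−f) ≈ 1.61012.
Loading dose to hit Cmax,ss on first dose: D_load = D_maint·R ≈ 2143 × 1.61012 ≈ 3450.49 mg.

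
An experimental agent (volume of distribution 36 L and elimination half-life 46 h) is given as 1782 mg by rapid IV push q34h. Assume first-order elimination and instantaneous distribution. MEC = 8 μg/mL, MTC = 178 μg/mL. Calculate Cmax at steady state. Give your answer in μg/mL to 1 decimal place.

123.5 μg/mL

k = ln2/t½ = ln2/46 ≈ 0.015068 h⁻¹; fraction remaining f = e^(−kτ) = e^(−0.015068×34) ≈ 0.5991.
At steady state, accumulation factor R = 1/(1 − e^(−kτ)) ≈ 2.4944.
Single-dose peak C₀ = D/Vd = 1782/36 ≈ 49.500 μg/mL.
Steady-state peak Cmax,ss = C₀·R ≈ 49.500 × 2.4944 ≈ 123.473 μg/mL.
Peak 123.5 μg/mL vs MTC 178 μg/mL: below toxic threshold.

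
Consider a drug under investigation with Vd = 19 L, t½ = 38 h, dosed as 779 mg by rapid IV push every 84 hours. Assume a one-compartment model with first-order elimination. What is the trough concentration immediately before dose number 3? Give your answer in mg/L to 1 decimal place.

f = (1/2)^(τ/t½) = (1/2)^(84/38) ≈ 0.2161.
C₀ = D/Vd = 779/19 ≈ 41.000 mg/L.
Before the 3rd dose, 2 doses have been given. Superposition: Cmin = C₀·(f + f²).
≈ 41.000 × (0.2161 + 0.0467) ≈ 41.000 × 0.2628 ≈ 10.775 mg/L.

10.8 mg/L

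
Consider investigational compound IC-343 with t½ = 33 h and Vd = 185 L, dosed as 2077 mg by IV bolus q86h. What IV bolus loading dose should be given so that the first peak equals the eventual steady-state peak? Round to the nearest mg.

2485 mg

f = (1/2)^(86/33) ≈ 0.164247; accumulation ratio R = 1/(1−f) ≈ 1.19653.
Loading dose to hit Cmax,ss on first dose: D_load = D_maint·R ≈ 2077 × 1.19653 ≈ 2485.19 mg.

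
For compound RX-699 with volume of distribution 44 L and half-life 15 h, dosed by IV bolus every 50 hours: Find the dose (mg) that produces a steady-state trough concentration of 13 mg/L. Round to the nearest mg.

τ/t½ = 50/15 ≈ 3.3333, so f = (1/2)^(50/15) ≈ 0.099213.
Cmin,ss = (D/Vd)·f/(1−f), so D = Cmin,ss·Vd·(1−f)/f.
D = 13 × 44 × (1−f)/f ≈ 13 × 44 × 9.07932 ≈ 5193.37 mg.

5193 mg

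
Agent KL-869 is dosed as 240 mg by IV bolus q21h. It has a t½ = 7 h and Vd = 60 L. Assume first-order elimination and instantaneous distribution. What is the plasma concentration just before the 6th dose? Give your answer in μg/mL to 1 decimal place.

0.6 μg/mL

f = (1/2)^(τ/t½) = (1/2)^(21/7) ≈ 0.1250.
C₀ = D/Vd = 240/60 ≈ 4.000 μg/mL.
Before the 6th dose, 5 doses have been given. Superposition: Cmin = C₀·(f + f² + … + f^5).
≈ 4.000 × (0.1250 + 0.0156 + 0.0020 + 0.0002 + 0.0000) ≈ 4.000 × 0.1428 ≈ 0.571 μg/mL.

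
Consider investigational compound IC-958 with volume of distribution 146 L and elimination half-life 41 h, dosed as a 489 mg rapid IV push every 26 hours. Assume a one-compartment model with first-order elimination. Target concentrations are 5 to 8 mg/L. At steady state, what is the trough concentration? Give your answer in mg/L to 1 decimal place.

6.1 mg/L

k = ln2/t½ = ln2/41 ≈ 0.016906 h⁻¹; fraction remaining f = e^(−kτ) = e^(−0.016906×26) ≈ 0.6443.
Each bolus raises the concentration by D/Vd = 489/146 ≈ 3.349 mg/L.
Steady-state trough Cmin,ss = C₀·f/(1−f) ≈ 3.349 × 0.6443/0.3557 ≈ 6.066 mg/L.
Trough 6.1 mg/L vs MEC 5 mg/L: adequate.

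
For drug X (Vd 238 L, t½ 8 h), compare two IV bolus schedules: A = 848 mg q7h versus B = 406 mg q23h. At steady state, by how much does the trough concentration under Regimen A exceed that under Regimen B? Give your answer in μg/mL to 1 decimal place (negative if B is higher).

4.0 μg/mL

Regimen A: f = (1/2)^(7/8) ≈ 0.5453; Cmin,ss = (848/238)·f/(1−f) ≈ 4.273 μg/mL.
Regimen B: f = (1/2)^(23/8) ≈ 0.1363; Cmin,ss = (406/238)·f/(1−f) ≈ 0.269 μg/mL.
Difference ≈ 4.273 − 0.269 ≈ 4.004 μg/mL.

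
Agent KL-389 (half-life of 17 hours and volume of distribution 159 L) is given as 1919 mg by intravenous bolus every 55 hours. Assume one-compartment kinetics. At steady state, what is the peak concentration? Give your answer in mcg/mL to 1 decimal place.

τ/t½ = 55/17 ≈ 3.2353, so fraction remaining f = (1/2)^(55/17) ≈ 0.1062.
Accumulation ratio R = 1/(1 − f) ≈ 1/0.8938 ≈ 1.1188.
Each bolus raises the concentration by D/Vd = 1919/159 ≈ 12.069 mcg/mL.
Steady-state peak Cmax,ss = C₀·R ≈ 12.069 × 1.1188 ≈ 13.503 mcg/mL.

13.5 mcg/mL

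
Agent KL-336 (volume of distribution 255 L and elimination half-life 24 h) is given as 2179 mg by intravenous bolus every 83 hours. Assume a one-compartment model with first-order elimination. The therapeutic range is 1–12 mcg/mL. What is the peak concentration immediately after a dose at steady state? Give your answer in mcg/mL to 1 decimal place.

9.4 mcg/mL

Over one 83-h interval, 83/24 ≈ 3.4583 half-lives elapse, leaving f ≈ 0.0910 of each dose.
At steady state, accumulation factor R = 1/(1 − e^(−kτ)) ≈ 1.1001.
Single-dose peak C₀ = D/Vd = 2179/255 ≈ 8.545 mcg/mL.
Steady-state peak Cmax,ss = C₀·R ≈ 8.545 × 1.1001 ≈ 9.400 mcg/mL.
Peak 9.4 mcg/mL vs MTC 12 mcg/mL: below toxic threshold.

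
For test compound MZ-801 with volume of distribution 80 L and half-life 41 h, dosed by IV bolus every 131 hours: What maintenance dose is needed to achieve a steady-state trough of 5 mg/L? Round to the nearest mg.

τ/t½ = 131/41 ≈ 3.1951, so f = (1/2)^(131/41) ≈ 0.109187.
Cmin,ss = (D/Vd)·f/(1−f), so D = Cmin,ss·Vd·(1−f)/f.
D = 5 × 80 × (1−f)/f ≈ 5 × 80 × 8.15860 ≈ 3263.44 mg.

3263 mg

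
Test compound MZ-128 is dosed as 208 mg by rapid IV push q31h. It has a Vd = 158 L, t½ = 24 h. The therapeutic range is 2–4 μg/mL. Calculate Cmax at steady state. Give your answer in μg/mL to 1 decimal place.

k = ln2/t½ = ln2/24 ≈ 0.028881 h⁻¹; fraction remaining f = e^(−kτ) = e^(−0.028881×31) ≈ 0.4085.
At steady state, accumulation factor R = 1/(1 − e^(−kτ)) ≈ 1.6906.
Each bolus raises the concentration by D/Vd = 208/158 ≈ 1.316 μg/mL.
Cmax,ss = C₀/(1 − f) ≈ 1.316/0.5915 ≈ 2.225 μg/mL.
Peak 2.2 μg/mL vs MTC 4 μg/mL: below toxic threshold.

2.2 μg/mL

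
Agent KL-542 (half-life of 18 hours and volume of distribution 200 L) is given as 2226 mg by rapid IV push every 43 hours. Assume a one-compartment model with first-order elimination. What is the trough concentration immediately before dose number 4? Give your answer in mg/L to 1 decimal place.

2.6 mg/L

f = (1/2)^(τ/t½) = (1/2)^(43/18) ≈ 0.1909.
C₀ = D/Vd = 2226/200 ≈ 11.130 mg/L.
Before the 4th dose, 3 doses have been given. Superposition: Cmin = C₀·(f + f² + … + f^3).
≈ 11.130 × (0.1909 + 0.0364 + 0.0070) ≈ 11.130 × 0.2343 ≈ 2.608 mg/L.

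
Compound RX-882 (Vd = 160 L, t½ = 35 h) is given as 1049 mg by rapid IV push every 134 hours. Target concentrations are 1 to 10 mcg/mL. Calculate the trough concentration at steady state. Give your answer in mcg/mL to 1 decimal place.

τ/t½ = 134/35 ≈ 3.8286, so fraction remaining f = (1/2)^(134/35) ≈ 0.0704.
At steady state, accumulation factor R = 1/(1 − e^(−kτ)) ≈ 1.0757.
Each bolus raises the concentration by D/Vd = 1049/160 ≈ 6.556 mcg/mL.
Steady-state peak Cmax,ss = C₀·R ≈ 6.556 × 1.0757 ≈ 7.052 mcg/mL.
Steady-state trough Cmin,ss = Cmax,ss·f ≈ 7.052 × 0.0704 ≈ 0.496 mcg/mL.
Trough 0.5 mcg/mL vs MEC 1 mcg/mL: subtherapeutic.

0.5 mcg/mL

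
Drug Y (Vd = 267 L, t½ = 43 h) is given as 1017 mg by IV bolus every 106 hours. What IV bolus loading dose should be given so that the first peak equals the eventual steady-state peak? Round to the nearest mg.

f = (1/2)^(106/43) ≈ 0.181103; accumulation ratio R = 1/(1−f) ≈ 1.22115.
Loading dose to hit Cmax,ss on first dose: D_load = D_maint·R ≈ 1017 × 1.22115 ≈ 1241.91 mg.

1242 mg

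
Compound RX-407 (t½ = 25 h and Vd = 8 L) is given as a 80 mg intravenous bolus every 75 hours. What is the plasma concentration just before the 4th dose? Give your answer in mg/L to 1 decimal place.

f = (1/2)^(τ/t½) = (1/2)^(75/25) ≈ 0.1250.
C₀ = D/Vd = 80/8 ≈ 10.000 mg/L.
Before the 4th dose, 3 doses have been given. Superposition: Cmin = C₀·(f + f² + … + f^3).
≈ 10.000 × (0.1250 + 0.0156 + 0.0020) ≈ 10.000 × 0.1426 ≈ 1.426 mg/L.

1.4 mg/L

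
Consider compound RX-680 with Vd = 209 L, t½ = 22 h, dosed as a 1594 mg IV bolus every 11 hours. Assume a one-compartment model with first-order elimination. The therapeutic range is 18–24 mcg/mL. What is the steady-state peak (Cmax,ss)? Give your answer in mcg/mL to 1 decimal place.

26.0 mcg/mL

τ/t½ = 11/22 ≈ 0.5, so fraction remaining f = (1/2)^(11/22) ≈ 0.7071.
At steady state, accumulation factor R = 1/(1 − e^(−kτ)) ≈ 3.4141.
Single-dose peak C₀ = D/Vd = 1594/209 ≈ 7.627 mcg/mL.
Steady-state peak Cmax,ss = C₀·R ≈ 7.627 × 3.4141 ≈ 26.039 mcg/mL.
Peak 26.0 mcg/mL vs MTC 24 mcg/mL: exceeds toxic threshold.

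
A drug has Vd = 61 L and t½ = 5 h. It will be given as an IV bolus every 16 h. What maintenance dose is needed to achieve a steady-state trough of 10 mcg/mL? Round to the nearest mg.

4996 mg

τ/t½ = 16/5 ≈ 3.2, so f = (1/2)^(16/5) ≈ 0.108819.
Cmin,ss = (D/Vd)·f/(1−f), so D = Cmin,ss·Vd·(1−f)/f.
D = 10 × 61 × (1−f)/f ≈ 10 × 61 × 8.18957 ≈ 4995.64 mg.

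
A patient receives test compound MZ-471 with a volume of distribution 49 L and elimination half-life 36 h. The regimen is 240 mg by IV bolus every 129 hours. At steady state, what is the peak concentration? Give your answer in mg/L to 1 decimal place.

5.3 mg/L

Over one 129-h interval, 129/36 ≈ 3.5833 half-lives elapse, leaving f ≈ 0.0834 of each dose.
Accumulation ratio R = 1/(1 − f) ≈ 1/0.9166 ≈ 1.0910.
Each bolus raises the concentration by D/Vd = 240/49 ≈ 4.898 mg/L.
Steady-state peak Cmax,ss = C₀·R ≈ 4.898 × 1.0910 ≈ 5.344 mg/L.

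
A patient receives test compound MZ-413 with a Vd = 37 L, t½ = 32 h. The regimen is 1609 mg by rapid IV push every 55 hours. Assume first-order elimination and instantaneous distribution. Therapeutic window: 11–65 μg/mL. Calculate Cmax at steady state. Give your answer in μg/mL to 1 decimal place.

Over one 55-h interval, 55/32 ≈ 1.7188 half-lives elapse, leaving f ≈ 0.3038 of each dose.
At steady state, accumulation factor R = 1/(1 − e^(−kτ)) ≈ 1.4364.
Each bolus raises the concentration by D/Vd = 1609/37 ≈ 43.486 μg/mL.
Steady-state peak Cmax,ss = C₀·R ≈ 43.486 × 1.4364 ≈ 62.463 μg/mL.
Peak 62.5 μg/mL vs MTC 65 μg/mL: below toxic threshold.

62.5 μg/mL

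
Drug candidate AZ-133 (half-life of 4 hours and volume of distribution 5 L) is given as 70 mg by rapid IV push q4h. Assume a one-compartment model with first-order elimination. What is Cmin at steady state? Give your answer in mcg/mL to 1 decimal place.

14.0 mcg/mL

The dosing interval is 1 half-life, so f = 2^(−1) = 0.5.
Accumulation ratio R = 1/(1 − f) = 1/0.5 = 2/1.
Single-dose peak C₀ = D/Vd = 70/5 = 14 mcg/mL.
Steady-state peak Cmax,ss = C₀·R = 14 × 2/1 ≈ 28.000 mcg/mL.
Steady-state trough Cmin,ss = Cmax,ss·f ≈ 28.000 × 0.5 ≈ 14.000 mcg/mL.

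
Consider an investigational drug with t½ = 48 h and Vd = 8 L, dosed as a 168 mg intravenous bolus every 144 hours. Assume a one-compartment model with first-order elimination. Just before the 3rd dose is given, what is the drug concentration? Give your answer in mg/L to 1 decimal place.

3.0 mg/L

f = (1/2)^(τ/t½) = (1/2)^(144/48) ≈ 0.1250.
C₀ = D/Vd = 168/8 ≈ 21.000 mg/L.
Before the 3rd dose, 2 doses have been given. Superposition: Cmin = C₀·(f + f²).
≈ 21.000 × (0.1250 + 0.0156) ≈ 21.000 × 0.1406 ≈ 2.953 mg/L.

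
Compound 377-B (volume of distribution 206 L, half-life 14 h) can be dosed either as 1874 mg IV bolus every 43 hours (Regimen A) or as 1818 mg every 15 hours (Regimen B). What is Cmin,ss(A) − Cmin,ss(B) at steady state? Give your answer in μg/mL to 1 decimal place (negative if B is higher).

Regimen A: f = (1/2)^(43/14) ≈ 0.1190; Cmin,ss = (1874/206)·f/(1−f) ≈ 1.229 μg/mL.
Regimen B: f = (1/2)^(15/14) ≈ 0.4758; Cmin,ss = (1818/206)·f/(1−f) ≈ 8.010 μg/mL.
Difference ≈ 1.229 − 8.010 ≈ -6.781 μg/mL.

-6.8 μg/mL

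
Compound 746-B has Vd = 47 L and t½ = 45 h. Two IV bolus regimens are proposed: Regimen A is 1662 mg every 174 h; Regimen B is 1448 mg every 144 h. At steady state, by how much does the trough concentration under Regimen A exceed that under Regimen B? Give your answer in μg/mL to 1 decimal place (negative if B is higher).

Regimen A: f = (1/2)^(174/45) ≈ 0.0686; Cmin,ss = (1662/47)·f/(1−f) ≈ 2.604 μg/mL.
Regimen B: f = (1/2)^(144/45) ≈ 0.1088; Cmin,ss = (1448/47)·f/(1−f) ≈ 3.761 μg/mL.
Difference ≈ 2.604 − 3.761 ≈ -1.157 μg/mL.

-1.2 μg/mL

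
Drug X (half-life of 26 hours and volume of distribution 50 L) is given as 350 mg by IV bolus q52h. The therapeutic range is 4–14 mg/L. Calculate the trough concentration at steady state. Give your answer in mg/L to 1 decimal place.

τ = 52 h = 2 half-lives, so f = (1/2)^2 = 0.25.
Accumulation ratio R = 1/(1 − f) = 1/0.75 = 4/3.
Single-dose peak C₀ = D/Vd = 350/50 = 7 mg/L.
Steady-state peak Cmax,ss = C₀·R = 7 × 4/3 ≈ 9.333 mg/L.
Steady-state trough Cmin,ss = Cmax,ss·f ≈ 9.333 × 0.25 ≈ 2.333 mg/L.
Trough 2.3 mg/L vs MEC 4 mg/L: subtherapeutic.

2.3 mg/L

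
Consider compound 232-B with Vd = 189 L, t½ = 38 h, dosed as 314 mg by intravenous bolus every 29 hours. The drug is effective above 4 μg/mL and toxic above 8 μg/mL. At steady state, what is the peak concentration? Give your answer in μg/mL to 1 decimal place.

Over one 29-h interval, 29/38 ≈ 0.76316 half-lives elapse, leaving f ≈ 0.5892 of each dose.
Accumulation ratio R = 1/(1 − f) ≈ 1/0.4108 ≈ 2.4343.
Single-dose peak C₀ = D/Vd = 314/189 ≈ 1.661 μg/mL.
Cmax,ss = C₀/(1 − f) ≈ 1.661/0.4108 ≈ 4.043 μg/mL.
Peak 4.0 μg/mL vs MTC 8 μg/mL: below toxic threshold.

4.0 μg/mL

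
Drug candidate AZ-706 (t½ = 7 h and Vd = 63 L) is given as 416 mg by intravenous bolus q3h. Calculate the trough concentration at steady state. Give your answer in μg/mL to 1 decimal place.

19.1 μg/mL

Over one 3-h interval, 3/7 ≈ 0.42857 half-lives elapse, leaving f ≈ 0.7430 of each dose.
Each bolus raises the concentration by D/Vd = 416/63 ≈ 6.603 μg/mL.
Steady-state trough Cmin,ss = C₀·f/(1−f) ≈ 6.603 × 0.7430/0.2570 ≈ 19.090 μg/mL.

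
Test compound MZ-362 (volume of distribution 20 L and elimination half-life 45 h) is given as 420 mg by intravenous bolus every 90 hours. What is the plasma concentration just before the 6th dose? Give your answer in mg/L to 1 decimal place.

f = (1/2)^(τ/t½) = (1/2)^(90/45) ≈ 0.2500.
C₀ = D/Vd = 420/20 ≈ 21.000 mg/L.
Before the 6th dose, 5 doses have been given. Superposition: Cmin = C₀·(f + f² + … + f^5).
≈ 21.000 × (0.2500 + 0.0625 + 0.0156 + 0.0039 + 0.0010) ≈ 21.000 × 0.3330 ≈ 6.993 mg/L.

7.0 mg/L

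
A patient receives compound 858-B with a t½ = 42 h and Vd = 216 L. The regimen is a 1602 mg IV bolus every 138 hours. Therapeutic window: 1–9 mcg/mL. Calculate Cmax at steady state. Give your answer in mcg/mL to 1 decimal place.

8.3 mcg/mL

k = ln2/t½ = ln2/42 ≈ 0.016504 h⁻¹; fraction remaining f = e^(−kτ) = e^(−0.016504×138) ≈ 0.1025.
At steady state, accumulation factor R = 1/(1 − e^(−kτ)) ≈ 1.1142.
Each bolus raises the concentration by D/Vd = 1602/216 ≈ 7.417 mcg/mL.
Steady-state peak Cmax,ss = C₀·R ≈ 7.417 × 1.1142 ≈ 8.264 mcg/mL.
Peak 8.3 mcg/mL vs MTC 9 mcg/mL: below toxic threshold.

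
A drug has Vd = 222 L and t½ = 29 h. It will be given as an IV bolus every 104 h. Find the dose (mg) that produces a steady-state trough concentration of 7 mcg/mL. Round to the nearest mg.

17110 mg

τ/t½ = 104/29 ≈ 3.5862, so f = (1/2)^(104/29) ≈ 0.083261.
Cmin,ss = (D/Vd)·f/(1−f), so D = Cmin,ss·Vd·(1−f)/f.
D = 7 × 222 × (1−f)/f ≈ 7 × 222 × 11.01043 ≈ 17110.21 mg.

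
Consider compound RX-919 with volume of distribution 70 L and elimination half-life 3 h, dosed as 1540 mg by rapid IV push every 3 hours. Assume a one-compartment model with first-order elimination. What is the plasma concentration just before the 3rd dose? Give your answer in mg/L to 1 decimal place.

16.5 mg/L

f = (1/2)^(τ/t½) = (1/2)^(3/3) ≈ 0.5000.
C₀ = D/Vd = 1540/70 ≈ 22.000 mg/L.
Before the 3rd dose, 2 doses have been given. Superposition: Cmin = C₀·(f + f²).
≈ 22.000 × (0.5000 + 0.2500) ≈ 22.000 × 0.7500 ≈ 16.500 mg/L.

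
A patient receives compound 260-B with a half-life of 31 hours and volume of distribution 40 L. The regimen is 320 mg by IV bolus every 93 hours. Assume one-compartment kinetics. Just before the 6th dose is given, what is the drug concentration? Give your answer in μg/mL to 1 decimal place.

1.1 μg/mL

f = (1/2)^(τ/t½) = (1/2)^(93/31) ≈ 0.1250.
C₀ = D/Vd = 320/40 ≈ 8.000 μg/mL.
Before the 6th dose, 5 doses have been given. Superposition: Cmin = C₀·(f + f² + … + f^5).
≈ 8.000 × (0.1250 + 0.0156 + 0.0020 + 0.0002 + 0.0000) ≈ 8.000 × 0.1428 ≈ 1.142 μg/mL.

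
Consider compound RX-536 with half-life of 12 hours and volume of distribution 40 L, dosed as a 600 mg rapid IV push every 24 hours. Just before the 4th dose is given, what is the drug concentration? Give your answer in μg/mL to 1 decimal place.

f = (1/2)^(τ/t½) = (1/2)^(24/12) ≈ 0.2500.
C₀ = D/Vd = 600/40 ≈ 15.000 μg/mL.
Before the 4th dose, 3 doses have been given. Superposition: Cmin = C₀·(f + f² + … + f^3).
≈ 15.000 × (0.2500 + 0.0625 + 0.0156) ≈ 15.000 × 0.3281 ≈ 4.921 μg/mL.

4.9 μg/mL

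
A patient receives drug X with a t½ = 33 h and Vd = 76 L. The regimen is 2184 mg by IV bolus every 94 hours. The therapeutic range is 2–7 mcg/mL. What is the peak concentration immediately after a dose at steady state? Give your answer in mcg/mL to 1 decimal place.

τ/t½ = 94/33 ≈ 2.8485, so fraction remaining f = (1/2)^(94/33) ≈ 0.1388.
At steady state, accumulation factor R = 1/(1 − e^(−kτ)) ≈ 1.1612.
Single-dose peak C₀ = D/Vd = 2184/76 ≈ 28.737 mcg/mL.
Cmax,ss = C₀/(1 − f) ≈ 28.737/0.8612 ≈ 33.369 mcg/mL.
Peak 33.4 mcg/mL vs MTC 7 mcg/mL: exceeds toxic threshold.

33.4 mcg/mL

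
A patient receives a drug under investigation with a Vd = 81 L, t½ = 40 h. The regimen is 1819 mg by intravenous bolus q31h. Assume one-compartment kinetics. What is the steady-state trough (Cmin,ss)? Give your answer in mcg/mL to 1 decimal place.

Over one 31-h interval, 31/40 ≈ 0.775 half-lives elapse, leaving f ≈ 0.5844 of each dose.
Single-dose peak C₀ = D/Vd = 1819/81 ≈ 22.457 mcg/mL.
Steady-state trough Cmin,ss = C₀·f/(1−f) ≈ 22.457 × 0.5844/0.4156 ≈ 31.578 mcg/mL.

31.6 mcg/mL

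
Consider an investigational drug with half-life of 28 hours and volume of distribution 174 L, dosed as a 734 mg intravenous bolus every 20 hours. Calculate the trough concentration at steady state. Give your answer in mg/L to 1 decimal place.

6.6 mg/L

Over one 20-h interval, 20/28 ≈ 0.71429 half-lives elapse, leaving f ≈ 0.6095 of each dose.
Single-dose peak C₀ = D/Vd = 734/174 ≈ 4.218 mg/L.
Steady-state trough Cmin,ss = C₀·f/(1−f) ≈ 4.218 × 0.6095/0.3905 ≈ 6.584 mg/L.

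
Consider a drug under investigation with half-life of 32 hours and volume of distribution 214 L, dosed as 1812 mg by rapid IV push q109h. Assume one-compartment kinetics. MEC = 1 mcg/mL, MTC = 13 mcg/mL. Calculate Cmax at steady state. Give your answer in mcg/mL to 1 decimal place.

9.3 mcg/mL

k = ln2/t½ = ln2/32 ≈ 0.021661 h⁻¹; fraction remaining f = e^(−kτ) = e^(−0.021661×109) ≈ 0.0943.
Accumulation ratio R = 1/(1 − f) ≈ 1/0.9057 ≈ 1.1041.
Each bolus raises the concentration by D/Vd = 1812/214 ≈ 8.467 mcg/mL.
Steady-state peak Cmax,ss = C₀·R ≈ 8.467 × 1.1041 ≈ 9.348 mcg/mL.
Peak 9.3 mcg/mL vs MTC 13 mcg/mL: below toxic threshold.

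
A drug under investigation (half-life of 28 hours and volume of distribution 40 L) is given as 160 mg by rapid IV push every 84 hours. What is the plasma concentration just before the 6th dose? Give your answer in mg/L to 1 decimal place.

0.6 mg/L

f = (1/2)^(τ/t½) = (1/2)^(84/28) ≈ 0.1250.
C₀ = D/Vd = 160/40 ≈ 4.000 mg/L.
Before the 6th dose, 5 doses have been given. Superposition: Cmin = C₀·(f + f² + … + f^5).
≈ 4.000 × (0.1250 + 0.0156 + 0.0020 + 0.0002 + 0.0000) ≈ 4.000 × 0.1428 ≈ 0.571 mg/L.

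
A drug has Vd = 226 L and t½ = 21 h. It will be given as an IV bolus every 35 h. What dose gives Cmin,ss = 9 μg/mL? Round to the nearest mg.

τ/t½ = 35/21 ≈ 1.6667, so f = (1/2)^(35/21) ≈ 0.314980.
Cmin,ss = (D/Vd)·f/(1−f), so D = Cmin,ss·Vd·(1−f)/f.
D = 9 × 226 × (1−f)/f ≈ 9 × 226 × 2.17480 ≈ 4423.54 mg.

4424 mg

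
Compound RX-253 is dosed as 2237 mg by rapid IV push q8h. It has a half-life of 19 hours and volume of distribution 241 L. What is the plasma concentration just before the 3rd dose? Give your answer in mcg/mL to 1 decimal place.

12.1 mcg/mL

f = (1/2)^(τ/t½) = (1/2)^(8/19) ≈ 0.7469.
C₀ = D/Vd = 2237/241 ≈ 9.282 mcg/mL.
Before the 3rd dose, 2 doses have been given. Superposition: Cmin = C₀·(f + f²).
≈ 9.282 × (0.7469 + 0.5579) ≈ 9.282 × 1.3048 ≈ 12.111 mcg/mL.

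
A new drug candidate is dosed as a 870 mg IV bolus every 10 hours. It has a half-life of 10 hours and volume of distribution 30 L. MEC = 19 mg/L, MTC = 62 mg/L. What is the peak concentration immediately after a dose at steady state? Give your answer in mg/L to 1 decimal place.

τ = 10 h = 1 half-life, so f = (1/2)^1 = 0.5.
At steady state, R = 1/(1 − 0.5) = 2/1.
Single-dose peak C₀ = D/Vd = 870/30 = 29 mg/L.
Steady-state peak Cmax,ss = C₀·R = 29 × 2/1 ≈ 58.000 mg/L.
Peak 58.0 mg/L vs MTC 62 mg/L: below toxic threshold.

58.0 mg/L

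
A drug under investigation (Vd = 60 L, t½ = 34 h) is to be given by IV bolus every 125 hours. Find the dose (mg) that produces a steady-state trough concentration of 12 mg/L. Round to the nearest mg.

τ/t½ = 125/34 ≈ 3.6765, so f = (1/2)^(125/34) ≈ 0.078212.
Cmin,ss = (D/Vd)·f/(1−f), so D = Cmin,ss·Vd·(1−f)/f.
D = 12 × 60 × (1−f)/f ≈ 12 × 60 × 11.78576 ≈ 8485.75 mg.

8486 mg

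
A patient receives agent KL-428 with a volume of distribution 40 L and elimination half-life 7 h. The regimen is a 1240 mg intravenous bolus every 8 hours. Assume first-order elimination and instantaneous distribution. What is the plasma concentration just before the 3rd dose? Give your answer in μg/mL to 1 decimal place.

20.4 μg/mL

f = (1/2)^(τ/t½) = (1/2)^(8/7) ≈ 0.4529.
C₀ = D/Vd = 1240/40 ≈ 31.000 μg/mL.
Before the 3rd dose, 2 doses have been given. Superposition: Cmin = C₀·(f + f²).
≈ 31.000 × (0.4529 + 0.2051) ≈ 31.000 × 0.6580 ≈ 20.398 μg/mL.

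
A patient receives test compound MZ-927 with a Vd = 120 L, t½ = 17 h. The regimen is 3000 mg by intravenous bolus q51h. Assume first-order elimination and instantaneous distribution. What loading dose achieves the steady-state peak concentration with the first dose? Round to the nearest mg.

f = (1/2)^(51/17) ≈ 0.125000; accumulation ratio R = 1/(1−f) ≈ 1.14286.
Loading dose to hit Cmax,ss on first dose: D_load = D_maint·R ≈ 3000 × 1.14286 ≈ 3428.58 mg.

3429 mg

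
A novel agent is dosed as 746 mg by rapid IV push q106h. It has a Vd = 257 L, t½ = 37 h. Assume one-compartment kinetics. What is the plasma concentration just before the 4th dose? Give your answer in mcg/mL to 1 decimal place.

f = (1/2)^(τ/t½) = (1/2)^(106/37) ≈ 0.1373.
C₀ = D/Vd = 746/257 ≈ 2.903 mcg/mL.
Before the 4th dose, 3 doses have been given. Superposition: Cmin = C₀·(f + f² + … + f^3).
≈ 2.903 × (0.1373 + 0.0189 + 0.0026) ≈ 2.903 × 0.1588 ≈ 0.461 mcg/mL.

0.5 mcg/mL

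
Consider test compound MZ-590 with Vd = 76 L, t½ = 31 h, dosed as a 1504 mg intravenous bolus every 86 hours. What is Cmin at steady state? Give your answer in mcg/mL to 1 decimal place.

3.4 mcg/mL

k = ln2/t½ = ln2/31 ≈ 0.022360 h⁻¹; fraction remaining f = e^(−kτ) = e^(−0.022360×86) ≈ 0.1462.
At steady state, accumulation factor R = 1/(1 − e^(−kτ)) ≈ 1.1712.
Each bolus raises the concentration by D/Vd = 1504/76 ≈ 19.789 mcg/mL.
Cmax,ss = C₀/(1 − f) ≈ 19.789/0.8538 ≈ 23.178 mcg/mL.
Steady-state trough Cmin,ss = Cmax,ss·f ≈ 23.178 × 0.1462 ≈ 3.389 mcg/mL.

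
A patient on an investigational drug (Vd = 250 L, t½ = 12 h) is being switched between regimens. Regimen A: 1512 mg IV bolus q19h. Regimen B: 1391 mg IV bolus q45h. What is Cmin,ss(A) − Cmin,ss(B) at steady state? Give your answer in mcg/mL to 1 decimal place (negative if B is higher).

2.6 mcg/mL

Regimen A: f = (1/2)^(19/12) ≈ 0.3337; Cmin,ss = (1512/250)·f/(1−f) ≈ 3.029 mcg/mL.
Regimen B: f = (1/2)^(45/12) ≈ 0.0743; Cmin,ss = (1391/250)·f/(1−f) ≈ 0.447 mcg/mL.
Difference ≈ 3.029 − 0.447 ≈ 2.582 mcg/mL.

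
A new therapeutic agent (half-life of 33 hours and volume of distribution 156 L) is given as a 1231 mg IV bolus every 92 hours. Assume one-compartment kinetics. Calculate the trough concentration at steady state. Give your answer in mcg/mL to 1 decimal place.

k = ln2/t½ = ln2/33 ≈ 0.021004 h⁻¹; fraction remaining f = e^(−kτ) = e^(−0.021004×92) ≈ 0.1448.
Accumulation ratio R = 1/(1 − f) ≈ 1/0.8552 ≈ 1.1693.
Each bolus raises the concentration by D/Vd = 1231/156 ≈ 7.891 mcg/mL.
Cmax,ss = C₀/(1 − f) ≈ 7.891/0.8552 ≈ 9.227 mcg/mL.
One interval later, Cmin,ss = Cmax,ss·e^(−kτ) ≈ 9.227 × 0.1448 ≈ 1.336 mcg/mL.

1.3 mcg/mL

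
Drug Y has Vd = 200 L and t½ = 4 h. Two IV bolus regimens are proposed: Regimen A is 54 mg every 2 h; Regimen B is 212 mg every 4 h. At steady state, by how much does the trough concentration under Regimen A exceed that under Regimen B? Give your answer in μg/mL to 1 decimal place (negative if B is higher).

Regimen A: f = (1/2)^(2/4) ≈ 0.7071; Cmin,ss = (54/200)·f/(1−f) ≈ 0.652 μg/mL.
Regimen B: f = (1/2)^(4/4) ≈ 0.5000; Cmin,ss = (212/200)·f/(1−f) ≈ 1.060 μg/mL.
Difference ≈ 0.652 − 1.060 ≈ -0.408 μg/mL.

-0.4 μg/mL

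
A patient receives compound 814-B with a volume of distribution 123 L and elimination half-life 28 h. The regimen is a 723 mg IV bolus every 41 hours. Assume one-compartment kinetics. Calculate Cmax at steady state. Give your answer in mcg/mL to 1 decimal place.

9.2 mcg/mL

Over one 41-h interval, 41/28 ≈ 1.4643 half-lives elapse, leaving f ≈ 0.3624 of each dose.
At steady state, accumulation factor R = 1/(1 − e^(−kτ)) ≈ 1.5684.
Single-dose peak C₀ = D/Vd = 723/123 ≈ 5.878 mcg/mL.
Steady-state peak Cmax,ss = C₀·R ≈ 5.878 × 1.5684 ≈ 9.219 mcg/mL.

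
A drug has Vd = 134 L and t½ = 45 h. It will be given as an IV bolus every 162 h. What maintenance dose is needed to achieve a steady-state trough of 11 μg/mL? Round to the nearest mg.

16399 mg

τ/t½ = 162/45 ≈ 3.6, so f = (1/2)^(162/45) ≈ 0.082469.
Cmin,ss = (D/Vd)·f/(1−f), so D = Cmin,ss·Vd·(1−f)/f.
D = 11 × 134 × (1−f)/f ≈ 11 × 134 × 11.12577 ≈ 16399.38 mg.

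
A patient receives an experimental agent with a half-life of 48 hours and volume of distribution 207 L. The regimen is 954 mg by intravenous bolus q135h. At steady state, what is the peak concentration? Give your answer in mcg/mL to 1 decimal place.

τ/t½ = 135/48 ≈ 2.8125, so fraction remaining f = (1/2)^(135/48) ≈ 0.1423.
Accumulation ratio R = 1/(1 − f) ≈ 1/0.8577 ≈ 1.1659.
Each bolus raises the concentration by D/Vd = 954/207 ≈ 4.609 mcg/mL.
Steady-state peak Cmax,ss = C₀·R ≈ 4.609 × 1.1659 ≈ 5.374 mcg/mL.

5.4 mcg/mL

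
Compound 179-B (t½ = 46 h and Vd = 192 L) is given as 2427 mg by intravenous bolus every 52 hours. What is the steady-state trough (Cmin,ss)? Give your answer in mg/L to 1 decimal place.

k = ln2/t½ = ln2/46 ≈ 0.015068 h⁻¹; fraction remaining f = e^(−kτ) = e^(−0.015068×52) ≈ 0.4568.
Accumulation ratio R = 1/(1 − f) ≈ 1/0.5432 ≈ 1.8409.
Single-dose peak C₀ = D/Vd = 2427/192 ≈ 12.641 mg/L.
Steady-state peak Cmax,ss = C₀·R ≈ 12.641 × 1.8409 ≈ 23.271 mg/L.
Steady-state trough Cmin,ss = Cmax,ss·f ≈ 23.271 × 0.4568 ≈ 10.630 mg/L.

10.6 mg/L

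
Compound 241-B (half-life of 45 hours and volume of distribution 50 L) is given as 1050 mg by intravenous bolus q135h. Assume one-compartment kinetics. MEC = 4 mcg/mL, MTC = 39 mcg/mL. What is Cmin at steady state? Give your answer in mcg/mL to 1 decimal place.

3.0 mcg/mL

The dosing interval is 3 half-lives, so f = 2^(−3) = 0.125.
At steady state, R = 1/(1 − 0.125) = 8/7.
Single-dose peak C₀ = D/Vd = 1050/50 = 21 mcg/mL.
Steady-state peak Cmax,ss = C₀·R = 21 × 8/7 ≈ 24.000 mcg/mL.
Steady-state trough Cmin,ss = Cmax,ss·f ≈ 24.000 × 0.125 ≈ 3.000 mcg/mL.
Trough 3.0 mcg/mL vs MEC 4 mcg/mL: subtherapeutic.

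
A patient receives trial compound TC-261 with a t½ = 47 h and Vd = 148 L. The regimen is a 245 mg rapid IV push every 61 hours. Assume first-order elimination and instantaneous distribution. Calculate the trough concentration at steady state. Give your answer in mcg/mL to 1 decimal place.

τ/t½ = 61/47 ≈ 1.2979, so fraction remaining f = (1/2)^(61/47) ≈ 0.4067.
Single-dose peak C₀ = D/Vd = 245/148 ≈ 1.655 mcg/mL.
Steady-state trough Cmin,ss = C₀·f/(1−f) ≈ 1.655 × 0.4067/0.5933 ≈ 1.134 mcg/mL.

1.1 mcg/mL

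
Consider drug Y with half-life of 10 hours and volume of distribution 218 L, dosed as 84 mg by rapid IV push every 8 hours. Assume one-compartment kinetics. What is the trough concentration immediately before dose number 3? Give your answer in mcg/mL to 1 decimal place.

0.3 mcg/mL

f = (1/2)^(τ/t½) = (1/2)^(8/10) ≈ 0.5743.
C₀ = D/Vd = 84/218 ≈ 0.385 mcg/mL.
Before the 3rd dose, 2 doses have been given. Superposition: Cmin = C₀·(f + f²).
≈ 0.385 × (0.5743 + 0.3298) ≈ 0.385 × 0.9041 ≈ 0.348 mcg/mL.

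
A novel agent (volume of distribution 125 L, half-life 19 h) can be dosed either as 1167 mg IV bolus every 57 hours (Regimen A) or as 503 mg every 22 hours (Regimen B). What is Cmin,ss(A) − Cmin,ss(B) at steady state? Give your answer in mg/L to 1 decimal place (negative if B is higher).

-1.9 mg/L

Regimen A: f = (1/2)^(57/19) ≈ 0.1250; Cmin,ss = (1167/125)·f/(1−f) ≈ 1.334 mg/L.
Regimen B: f = (1/2)^(22/19) ≈ 0.4482; Cmin,ss = (503/125)·f/(1−f) ≈ 3.268 mg/L.
Difference ≈ 1.334 − 3.268 ≈ -1.934 mg/L.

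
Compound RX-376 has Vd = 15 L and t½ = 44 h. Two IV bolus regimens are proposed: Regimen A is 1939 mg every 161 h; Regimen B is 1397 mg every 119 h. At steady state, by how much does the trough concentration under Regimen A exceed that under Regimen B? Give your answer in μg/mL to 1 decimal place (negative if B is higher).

-5.8 μg/mL

Regimen A: f = (1/2)^(161/44) ≈ 0.0792; Cmin,ss = (1939/15)·f/(1−f) ≈ 11.119 μg/mL.
Regimen B: f = (1/2)^(119/44) ≈ 0.1534; Cmin,ss = (1397/15)·f/(1−f) ≈ 16.875 μg/mL.
Difference ≈ 11.119 − 16.875 ≈ -5.756 μg/mL.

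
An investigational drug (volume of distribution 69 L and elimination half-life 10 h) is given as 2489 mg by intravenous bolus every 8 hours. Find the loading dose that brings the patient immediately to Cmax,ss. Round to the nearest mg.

f = (1/2)^(8/10) ≈ 0.574349; accumulation ratio R = 1/(1−f) ≈ 2.34934.
Loading dose to hit Cmax,ss on first dose: D_load = D_maint·R ≈ 2489 × 2.34934 ≈ 5847.51 mg.

5848 mg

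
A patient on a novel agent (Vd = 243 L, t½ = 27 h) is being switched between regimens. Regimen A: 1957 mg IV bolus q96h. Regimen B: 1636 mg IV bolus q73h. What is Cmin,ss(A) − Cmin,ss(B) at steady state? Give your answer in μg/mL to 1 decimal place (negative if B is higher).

Regimen A: f = (1/2)^(96/27) ≈ 0.0850; Cmin,ss = (1957/243)·f/(1−f) ≈ 0.748 μg/mL.
Regimen B: f = (1/2)^(73/27) ≈ 0.1535; Cmin,ss = (1636/243)·f/(1−f) ≈ 1.221 μg/mL.
Difference ≈ 0.748 − 1.221 ≈ -0.473 μg/mL.

-0.5 μg/mL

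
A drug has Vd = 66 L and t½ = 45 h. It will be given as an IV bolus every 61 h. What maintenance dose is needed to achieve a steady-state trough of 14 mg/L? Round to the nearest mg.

1440 mg

τ/t½ = 61/45 ≈ 1.3556, so f = (1/2)^(61/45) ≈ 0.390784.
Cmin,ss = (D/Vd)·f/(1−f), so D = Cmin,ss·Vd·(1−f)/f.
D = 14 × 66 × (1−f)/f ≈ 14 × 66 × 1.55896 ≈ 1440.48 mg.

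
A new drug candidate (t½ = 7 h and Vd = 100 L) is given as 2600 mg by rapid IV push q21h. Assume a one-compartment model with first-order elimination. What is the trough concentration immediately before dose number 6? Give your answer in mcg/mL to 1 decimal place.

f = (1/2)^(τ/t½) = (1/2)^(21/7) ≈ 0.1250.
C₀ = D/Vd = 2600/100 ≈ 26.000 mcg/mL.
Before the 6th dose, 5 doses have been given. Superposition: Cmin = C₀·(f + f² + … + f^5).
≈ 26.000 × (0.1250 + 0.0156 + 0.0020 + 0.0002 + 0.0000) ≈ 26.000 × 0.1428 ≈ 3.713 mcg/mL.

3.7 mcg/mL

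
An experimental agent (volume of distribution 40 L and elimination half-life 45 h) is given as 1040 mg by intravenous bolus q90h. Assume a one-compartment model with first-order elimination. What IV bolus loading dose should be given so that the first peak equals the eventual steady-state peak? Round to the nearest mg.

1387 mg

f = (1/2)^(90/45) ≈ 0.250000; accumulation ratio R = 1/(1−f) ≈ 1.33333.
Loading dose to hit Cmax,ss on first dose: D_load = D_maint·R ≈ 1040 × 1.33333 ≈ 1386.66 mg.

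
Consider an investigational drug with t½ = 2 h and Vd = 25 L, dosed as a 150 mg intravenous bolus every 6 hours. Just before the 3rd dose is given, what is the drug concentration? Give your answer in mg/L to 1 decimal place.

0.8 mg/L

f = (1/2)^(τ/t½) = (1/2)^(6/2) ≈ 0.1250.
C₀ = D/Vd = 150/25 ≈ 6.000 mg/L.
Before the 3rd dose, 2 doses have been given. Superposition: Cmin = C₀·(f + f²).
≈ 6.000 × (0.1250 + 0.0156) ≈ 6.000 × 0.1406 ≈ 0.844 mg/L.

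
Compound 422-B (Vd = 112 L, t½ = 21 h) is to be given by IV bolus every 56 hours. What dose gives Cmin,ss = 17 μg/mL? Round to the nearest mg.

τ/t½ = 56/21 ≈ 2.6667, so f = (1/2)^(56/21) ≈ 0.157490.
Cmin,ss = (D/Vd)·f/(1−f), so D = Cmin,ss·Vd·(1−f)/f.
D = 17 × 112 × (1−f)/f ≈ 17 × 112 × 5.34961 ≈ 10185.66 mg.

10186 mg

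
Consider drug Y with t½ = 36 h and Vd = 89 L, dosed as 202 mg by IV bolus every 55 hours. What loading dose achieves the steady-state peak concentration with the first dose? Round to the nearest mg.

309 mg

f = (1/2)^(55/36) ≈ 0.346811; accumulation ratio R = 1/(1−f) ≈ 1.53095.
Loading dose to hit Cmax,ss on first dose: D_load = D_maint·R ≈ 202 × 1.53095 ≈ 309.25 mg.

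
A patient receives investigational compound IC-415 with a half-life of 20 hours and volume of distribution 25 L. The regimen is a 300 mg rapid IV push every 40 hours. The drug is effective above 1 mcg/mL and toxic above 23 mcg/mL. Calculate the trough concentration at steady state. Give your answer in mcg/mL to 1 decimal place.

4.0 mcg/mL

τ = 40 h = 2 half-lives, so f = (1/2)^2 = 0.25.
Accumulation ratio R = 1/(1 − f) = 1/0.75 = 4/3.
Single-dose peak C₀ = D/Vd = 300/25 = 12 mcg/mL.
Steady-state peak Cmax,ss = C₀·R = 12 × 4/3 ≈ 16.000 mcg/mL.
Steady-state trough Cmin,ss = Cmax,ss·f ≈ 16.000 × 0.25 ≈ 4.000 mcg/mL.
Trough 4.0 mcg/mL vs MEC 1 mcg/mL: adequate.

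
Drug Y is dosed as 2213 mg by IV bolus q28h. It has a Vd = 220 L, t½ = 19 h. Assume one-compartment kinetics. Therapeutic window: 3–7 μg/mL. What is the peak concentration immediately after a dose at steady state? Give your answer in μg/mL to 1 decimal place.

15.7 μg/mL

τ/t½ = 28/19 ≈ 1.4737, so fraction remaining f = (1/2)^(28/19) ≈ 0.3601.
Accumulation ratio R = 1/(1 − f) ≈ 1/0.6399 ≈ 1.5627.
Each bolus raises the concentration by D/Vd = 2213/220 ≈ 10.059 μg/mL.
Cmax,ss = C₀/(1 − f) ≈ 10.059/0.6399 ≈ 15.720 μg/mL.
Peak 15.7 μg/mL vs MTC 7 μg/mL: exceeds toxic threshold.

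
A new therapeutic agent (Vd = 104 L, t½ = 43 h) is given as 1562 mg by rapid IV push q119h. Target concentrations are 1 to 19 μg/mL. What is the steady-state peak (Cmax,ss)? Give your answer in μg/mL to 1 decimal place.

Over one 119-h interval, 119/43 ≈ 2.7674 half-lives elapse, leaving f ≈ 0.1469 of each dose.
At steady state, accumulation factor R = 1/(1 − e^(−kτ)) ≈ 1.1722.
Each bolus raises the concentration by D/Vd = 1562/104 ≈ 15.019 μg/mL.
Steady-state peak Cmax,ss = C₀·R ≈ 15.019 × 1.1722 ≈ 17.605 μg/mL.
Peak 17.6 μg/mL vs MTC 19 μg/mL: below toxic threshold.

17.6 μg/mL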